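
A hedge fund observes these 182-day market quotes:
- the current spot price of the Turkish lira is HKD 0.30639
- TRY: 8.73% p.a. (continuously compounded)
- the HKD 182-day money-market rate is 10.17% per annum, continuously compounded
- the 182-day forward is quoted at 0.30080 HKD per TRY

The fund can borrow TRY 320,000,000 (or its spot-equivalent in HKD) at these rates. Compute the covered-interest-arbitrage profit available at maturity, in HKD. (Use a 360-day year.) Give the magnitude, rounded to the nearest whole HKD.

T = 182/360 years.
Route A — deposit TRY, sell forward: 320,000,000 × 1.045123437 × 0.30080 = HKD 100,599,401.55.
Route B — convert at spot, deposit HKD: 320,000,000 × 0.30639 × 1.0527596979 = HKD 103,217,614.03.
The quoted forward undervalues TRY, so borrow TRY, convert to HKD at spot, deposit the HKD at 10.17%, and buy TRY forward at 0.30080 to cover the loan.
The gap between the two covered legs is HKD 2,618,212.

HKD 2,618,212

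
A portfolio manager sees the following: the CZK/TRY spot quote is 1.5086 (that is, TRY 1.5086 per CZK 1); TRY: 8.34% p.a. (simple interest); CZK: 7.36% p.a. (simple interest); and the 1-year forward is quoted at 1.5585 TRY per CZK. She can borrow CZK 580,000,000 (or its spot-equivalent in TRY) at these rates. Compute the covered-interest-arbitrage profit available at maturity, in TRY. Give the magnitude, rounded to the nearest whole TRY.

T = 1 year.
Invest the CZK and cover forward: 580,000,000 × 1.073600 × 1.5585 = TRY 970,459,248.00.
Convert at spot and invest in TRY: 580,000,000 × 1.5086 × 1.083400 = TRY 947,961,999.20.
The quoted forward overvalues CZK, so borrow TRY, buy CZK at spot, deposit the CZK at 7.36%, and sell the proceeds forward at 1.5585.
The gap between the two covered legs is TRY 22,497,249.

TRY 22,497,249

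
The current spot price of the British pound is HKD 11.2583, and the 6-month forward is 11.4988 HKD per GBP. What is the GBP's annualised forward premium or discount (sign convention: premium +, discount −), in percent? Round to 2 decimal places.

T = 6/12 years.
(F − S)/S = (11.4988 − 11.2583)/11.2583 = 0.0213620.
Per annum: 0.0213620 / (6/12) = 0.042724 = 4.27%.

+4.27%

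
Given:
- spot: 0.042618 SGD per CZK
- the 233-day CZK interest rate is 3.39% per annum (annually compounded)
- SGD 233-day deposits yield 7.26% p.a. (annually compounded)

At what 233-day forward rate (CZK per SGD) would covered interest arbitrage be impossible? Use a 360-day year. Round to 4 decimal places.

22.9128

T = 233/360 years.
SGD growth factor: (1 + 0.0726)^(233/360) = 1.04640551.
CZK accumulates by (1 + 0.0339)^(233/360) = 1.0218116.
Forward (SGD per CZK) = 0.042618 × 1.04640551 / 1.0218116 = 0.043643770.
Invert for CZK per SGD: 1 / 0.043643770 = 22.9128.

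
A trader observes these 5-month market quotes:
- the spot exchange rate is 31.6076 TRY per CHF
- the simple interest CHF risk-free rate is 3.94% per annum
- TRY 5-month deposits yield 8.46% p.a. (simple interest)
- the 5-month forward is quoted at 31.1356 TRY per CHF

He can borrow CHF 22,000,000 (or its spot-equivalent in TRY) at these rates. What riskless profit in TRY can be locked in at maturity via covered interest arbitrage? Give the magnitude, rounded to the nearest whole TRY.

TRY 23,650,553

T = 5/12 years.
Keep in CHF, deliver into the forward: 22,000,000·1.01641666667·31.1356 = TRY 696,228,340.87.
Swap to TRY now, deposit: 22,000,000·31.6076·1.035250 = TRY 719,878,893.80.
The quoted forward undervalues CHF, so borrow CHF, convert to TRY at spot, deposit the TRY at 8.46%, and buy CHF forward at 31.1356 to cover the loan.
Arbitrage profit = |696,228,340.87 − 719,878,893.80| = TRY 23,650,553.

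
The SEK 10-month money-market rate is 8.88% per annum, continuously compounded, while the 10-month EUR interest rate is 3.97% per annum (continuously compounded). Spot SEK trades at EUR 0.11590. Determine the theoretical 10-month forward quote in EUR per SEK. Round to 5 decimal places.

0.11125

T = 10/12 years.
Growth of 1 EUR over T: e^(0.0397×10/12) = 1.0336367.
SEK growth factor: e^(0.0888×10/12) = 1.0768068.
CIP: F = S · (grow EUR)/(grow SEK) = 0.1159 × 1.0336367/1.0768068 = 0.1112535 EUR per SEK.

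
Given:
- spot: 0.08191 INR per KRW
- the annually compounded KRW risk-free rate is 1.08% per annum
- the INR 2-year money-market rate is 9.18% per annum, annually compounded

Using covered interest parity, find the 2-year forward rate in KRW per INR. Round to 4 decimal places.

T = 2 years.
INR growth factor: (1 + 0.0918)^2 = 1.19202724.
KRW accumulates by (1 + 0.0108)^2 = 1.02171664.
So F = 0.08191 × 1.19202724 / 1.02171664 = 0.095563630 (INR/KRW).
Invert for KRW per INR: 1 / 0.095563630 = 10.4642.

10.4642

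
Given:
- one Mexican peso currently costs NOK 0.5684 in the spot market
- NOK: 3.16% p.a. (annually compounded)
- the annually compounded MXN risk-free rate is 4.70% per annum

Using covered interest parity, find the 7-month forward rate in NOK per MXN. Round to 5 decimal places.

T = 7/12 years.
Growth of 1 NOK over T: (1 + 0.0316)^(7/12) = 1.0183138.
Growth of 1 MXN over T: (1 + 0.0470)^(7/12) = 1.027154.
Forward (NOK per MXN) = 0.5684 × 1.0183138 / 1.027154 = 0.5635081.

0.56351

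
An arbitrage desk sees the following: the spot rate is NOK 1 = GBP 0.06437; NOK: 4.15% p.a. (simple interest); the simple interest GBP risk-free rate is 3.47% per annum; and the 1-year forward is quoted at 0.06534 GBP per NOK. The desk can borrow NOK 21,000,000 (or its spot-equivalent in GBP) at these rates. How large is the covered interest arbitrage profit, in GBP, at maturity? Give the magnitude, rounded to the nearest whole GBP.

GBP 30,407

T = 1 year.
Keep in NOK, deliver into the forward: 21,000,000·1.041500·0.06534 = GBP 1,429,083.81.
Swap to GBP now, deposit: 21,000,000·0.06437·1.034700 = GBP 1,398,676.42.
The quoted forward overvalues NOK, so borrow GBP, buy NOK at spot, deposit the NOK at 4.15%, and sell the proceeds forward at 0.06534.
The gap between the two covered legs is GBP 30,407.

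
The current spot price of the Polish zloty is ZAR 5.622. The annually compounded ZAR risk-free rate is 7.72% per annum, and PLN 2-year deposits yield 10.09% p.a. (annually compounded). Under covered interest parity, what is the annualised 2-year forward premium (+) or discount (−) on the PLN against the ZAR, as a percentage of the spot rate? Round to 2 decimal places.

T = 2 years.
CIP forward (ZAR per PLN) = 5.622 × 1.1603598/1.2119808 = 5.382546.
(F − S)/S ÷ T = (5.382546 − 5.622)/5.622/2 = -0.021296 → -2.13%.

-2.13%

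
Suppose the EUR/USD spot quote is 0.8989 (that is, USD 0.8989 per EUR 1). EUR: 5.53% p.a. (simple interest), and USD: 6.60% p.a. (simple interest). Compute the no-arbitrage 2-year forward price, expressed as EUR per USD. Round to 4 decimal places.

1.0914

T = 2 years.
Growth of 1 USD over T: 1 + 0.0660×2 = 1.132000.
EUR growth factor: 1 + 0.0553×2 = 1.110600.
So F = 0.8989 × 1.132000 / 1.110600 = 0.9162208 (USD/EUR).
Invert for EUR per USD: 1 / 0.9162208 = 1.0914.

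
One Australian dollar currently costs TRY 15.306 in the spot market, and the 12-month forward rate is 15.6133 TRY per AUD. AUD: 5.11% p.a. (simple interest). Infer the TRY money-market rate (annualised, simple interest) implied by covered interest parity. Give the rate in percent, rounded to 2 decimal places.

7.22%

T = 1 year.
CIP gives F = S · g_TRY/g_AUD, so g_TRY/g_AUD = 15.6133/15.306 = 1.0200771.
AUD growth factor: 1 + 0.0511×1 = 1.051100.
Hence g_TRY = 1.072203.
r = (1.072203 − 1)/1 = 0.072203 → 7.22%.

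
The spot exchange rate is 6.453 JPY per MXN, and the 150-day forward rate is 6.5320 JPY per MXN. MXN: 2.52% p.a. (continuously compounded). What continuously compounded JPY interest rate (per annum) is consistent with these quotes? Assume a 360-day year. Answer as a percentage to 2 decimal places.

T = 150/360 years.
F/S = 6.532/6.453 = 1.0122424 = (growth of JPY) / (growth of MXN).
The MXN side grows by e^(0.0252×150/360) = 1.0105553.
That pins the JPY growth at 1.0229269.
r = ln(1.0229269)/(150/360) = 0.054403 → 5.44%.

5.44%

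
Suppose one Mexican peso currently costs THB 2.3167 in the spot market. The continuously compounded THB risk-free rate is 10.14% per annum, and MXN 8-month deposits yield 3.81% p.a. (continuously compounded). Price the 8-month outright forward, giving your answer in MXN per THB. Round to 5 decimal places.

0.41381

T = 8/12 years.
THB accumulates by e^(0.1014×8/12) = 1.0699372.
MXN accumulates by e^(0.0381×8/12) = 1.0257253.
CIP: F = S · (grow THB)/(grow MXN) = 2.3167 × 1.0699372/1.0257253 = 2.416557 THB per MXN.
Invert for MXN per THB: 1 / 2.416557 = 0.41381.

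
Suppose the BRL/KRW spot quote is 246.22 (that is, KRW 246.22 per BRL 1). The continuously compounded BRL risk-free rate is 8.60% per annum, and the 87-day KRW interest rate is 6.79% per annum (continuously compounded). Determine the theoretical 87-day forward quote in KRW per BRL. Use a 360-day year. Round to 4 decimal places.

245.1453

T = 87/360 years.
KRW growth factor: e^(0.0679×87/360) = 1.016544536.
BRL accumulates by e^(0.0860×87/360) = 1.021000811.
CIP: F = S · (grow KRW)/(grow BRL) = 246.22 × 1.016544536/1.021000811 = 245.145345 KRW per BRL.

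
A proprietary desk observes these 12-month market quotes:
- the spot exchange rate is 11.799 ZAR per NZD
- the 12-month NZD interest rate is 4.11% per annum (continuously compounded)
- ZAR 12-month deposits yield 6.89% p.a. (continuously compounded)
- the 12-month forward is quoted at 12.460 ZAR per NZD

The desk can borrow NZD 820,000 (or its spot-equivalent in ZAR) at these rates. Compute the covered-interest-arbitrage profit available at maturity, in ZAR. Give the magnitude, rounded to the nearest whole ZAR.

T = 1 year.
Invest the NZD and cover forward: 820,000 × 1.041956296 × 12.460 = ZAR 10,645,875.87.
Convert at spot and invest in ZAR: 820,000 × 11.799 × 1.0713290709 = ZAR 10,365,301.60.
The quoted forward overvalues NZD, so borrow ZAR, buy NZD at spot, deposit the NZD at 4.11%, and sell the proceeds forward at 12.460.
Arbitrage profit = |10,645,875.87 − 10,365,301.60| = ZAR 280,574.

ZAR 280,574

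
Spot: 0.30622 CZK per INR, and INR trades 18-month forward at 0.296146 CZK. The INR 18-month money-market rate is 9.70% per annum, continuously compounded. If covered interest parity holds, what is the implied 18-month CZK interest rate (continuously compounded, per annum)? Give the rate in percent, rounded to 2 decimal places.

T = 18/12 years.
CIP gives F = S · g_CZK/g_INR, so g_CZK/g_INR = 0.296146/0.30622 = 0.9671021.
INR growth factor: e^(0.0970×18/12) = 1.1566177.
Hence g_CZK = 1.1185674.
Take logs: ln 1.1185674 / (18/12) = 0.074699, so 7.47%.

7.47%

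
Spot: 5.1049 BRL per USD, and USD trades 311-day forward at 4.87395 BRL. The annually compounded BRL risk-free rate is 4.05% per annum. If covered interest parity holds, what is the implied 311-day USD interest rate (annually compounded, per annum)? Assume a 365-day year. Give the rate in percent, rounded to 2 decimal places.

T = 311/365 years.
By CIP, F/S equals the BRL-to-USD growth ratio: 4.87395/5.1049 = 0.9547592.
The BRL side grows by (1 + 0.0405)^(311/365) = 1.0344064.
So the USD growth factor = 1.0834212.
r = 1.0834212^(365/311) − 1 = 0.098599 → 9.86%.

9.86%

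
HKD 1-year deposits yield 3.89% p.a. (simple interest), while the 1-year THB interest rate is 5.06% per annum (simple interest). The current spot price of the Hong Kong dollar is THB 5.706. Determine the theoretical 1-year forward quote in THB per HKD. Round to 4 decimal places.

5.7703

T = 1 year.
THB accumulates by 1 + 0.0506×1 = 1.050600.
HKD accumulates by 1 + 0.0389×1 = 1.038900.
So F = 5.706 × 1.050600 / 1.038900 = 5.770260 (THB/HKD).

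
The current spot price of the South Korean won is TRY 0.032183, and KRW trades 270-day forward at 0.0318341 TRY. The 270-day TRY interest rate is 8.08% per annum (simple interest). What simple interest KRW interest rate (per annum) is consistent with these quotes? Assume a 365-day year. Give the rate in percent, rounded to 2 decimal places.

T = 270/365 years.
F/S = 0.0318341/0.032183 = 0.9891589 = (growth of TRY) / (growth of KRW).
The TRY side grows by 1 + 0.0808×270/365 = 1.0597699.
Hence g_KRW = 1.0713849.
(1.0713849 − 1)/T = 0.096502, i.e. 9.65%.

9.65%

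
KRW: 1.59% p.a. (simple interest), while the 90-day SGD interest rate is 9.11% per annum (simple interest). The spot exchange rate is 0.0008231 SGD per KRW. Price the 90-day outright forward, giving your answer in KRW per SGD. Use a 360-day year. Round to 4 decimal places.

T = 90/360 years.
Growth of 1 SGD over T: 1 + 0.0911×90/360 = 1.022775.
Growth of 1 KRW over T: 1 + 0.0159×90/360 = 1.003975.
So F = 0.0008231 × 1.022775 / 1.003975 = 0.0008385130133 (SGD/KRW).
Invert for KRW per SGD: 1 / 0.0008385130133 = 1192.5873.

1192.5873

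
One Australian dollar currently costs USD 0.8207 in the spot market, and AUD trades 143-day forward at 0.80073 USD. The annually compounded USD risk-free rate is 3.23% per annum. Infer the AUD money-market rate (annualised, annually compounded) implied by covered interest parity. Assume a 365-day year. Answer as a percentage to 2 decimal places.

9.93%

T = 143/365 years.
CIP gives F = S · g_USD/g_AUD, so g_USD/g_AUD = 0.80073/0.8207 = 0.9756671.
The USD side grows by (1 + 0.0323)^(143/365) = 1.0125323.
That pins the AUD growth at 1.0377846.
Annualise: 1.0377846^(365/143) − 1 = 0.099291 = 9.93%.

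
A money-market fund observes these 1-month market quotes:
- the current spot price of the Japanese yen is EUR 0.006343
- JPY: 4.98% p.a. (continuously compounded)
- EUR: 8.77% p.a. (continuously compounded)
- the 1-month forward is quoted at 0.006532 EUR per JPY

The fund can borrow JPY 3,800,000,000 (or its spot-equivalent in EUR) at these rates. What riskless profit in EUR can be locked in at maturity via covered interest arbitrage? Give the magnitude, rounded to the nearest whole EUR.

EUR 644,623

T = 1/12 years.
Invest the JPY and cover forward: 3,800,000,000 × 1.0041586232 × 0.006532 = EUR 24,924,823.68.
Convert at spot and invest in EUR: 3,800,000,000 × 0.006343 × 1.0073351044 = EUR 24,280,200.96.
The quoted forward overvalues JPY, so borrow EUR, buy JPY at spot, deposit the JPY at 4.98%, and sell the proceeds forward at 0.006532.
Arbitrage profit = |24,924,823.68 − 24,280,200.96| = EUR 644,623.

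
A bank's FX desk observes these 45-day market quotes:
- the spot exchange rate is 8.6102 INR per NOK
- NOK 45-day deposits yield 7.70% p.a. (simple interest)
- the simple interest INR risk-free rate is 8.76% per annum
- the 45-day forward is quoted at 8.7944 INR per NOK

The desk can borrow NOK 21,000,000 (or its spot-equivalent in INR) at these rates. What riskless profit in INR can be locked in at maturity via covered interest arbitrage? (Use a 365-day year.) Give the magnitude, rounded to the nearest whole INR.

INR 3,668,624

T = 45/365 years.
Invest the NOK and cover forward: 21,000,000 × 1.00949315068 × 8.7944 = INR 186,435,617.85.
Convert at spot and invest in INR: 21,000,000 × 8.6102 × 1.010800 = INR 182,766,993.36.
The quoted forward overvalues NOK, so borrow INR, buy NOK at spot, deposit the NOK at 7.70%, and sell the proceeds forward at 8.7944.
The gap between the two covered legs is INR 3,668,624.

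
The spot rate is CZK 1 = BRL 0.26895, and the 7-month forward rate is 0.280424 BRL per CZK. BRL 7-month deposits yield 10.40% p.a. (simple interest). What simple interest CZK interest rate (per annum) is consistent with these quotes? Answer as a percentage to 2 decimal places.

T = 7/12 years.
CIP gives F = S · g_BRL/g_CZK, so g_BRL/g_CZK = 0.280424/0.26895 = 1.0426622.
BRL growth factor: 1 + 0.1040×7/12 = 1.0606667.
That pins the CZK growth at 1.0172678.
r = (1.0172678 − 1)/(7/12) = 0.029602 → 2.96%.

2.96%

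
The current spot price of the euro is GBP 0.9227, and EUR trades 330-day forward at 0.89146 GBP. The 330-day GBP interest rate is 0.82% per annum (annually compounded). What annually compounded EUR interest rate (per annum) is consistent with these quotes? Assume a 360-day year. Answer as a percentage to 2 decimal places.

4.68%

T = 330/360 years.
F/S = 0.89146/0.9227 = 0.9661428 = (growth of GBP) / (growth of EUR).
GBP growth factor: (1 + 0.0082)^(330/360) = 1.0075141.
So the EUR growth factor = 1.0428211.
Annualise: 1.0428211^(360/330) − 1 = 0.046804 = 4.68%.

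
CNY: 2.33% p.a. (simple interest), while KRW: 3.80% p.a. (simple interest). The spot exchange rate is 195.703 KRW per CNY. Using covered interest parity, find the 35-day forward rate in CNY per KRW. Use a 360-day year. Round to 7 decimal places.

0.0051025

T = 35/360 years.
Growth of 1 KRW over T: 1 + 0.0380×35/360 = 1.0036944.
Growth of 1 CNY over T: 1 + 0.0233×35/360 = 1.0022653.
Forward (KRW per CNY) = 195.703 × 1.0036944 / 1.0022653 = 195.9820.
Quoted the other way: 1/195.9820 = 0.0051025 CNY per KRW.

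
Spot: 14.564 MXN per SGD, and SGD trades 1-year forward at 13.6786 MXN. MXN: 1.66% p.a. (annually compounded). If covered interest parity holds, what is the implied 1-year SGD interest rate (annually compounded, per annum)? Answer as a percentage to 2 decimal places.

8.24%

T = 1 year.
By CIP, F/S equals the MXN-to-SGD growth ratio: 13.6786/14.564 = 0.9392063.
The MXN side grows by (1 + 0.0166)^1 = 1.016600.
That pins the SGD growth at 1.0824033.
r = 1.0824033^(1/1) − 1 = 0.082403 → 8.24%.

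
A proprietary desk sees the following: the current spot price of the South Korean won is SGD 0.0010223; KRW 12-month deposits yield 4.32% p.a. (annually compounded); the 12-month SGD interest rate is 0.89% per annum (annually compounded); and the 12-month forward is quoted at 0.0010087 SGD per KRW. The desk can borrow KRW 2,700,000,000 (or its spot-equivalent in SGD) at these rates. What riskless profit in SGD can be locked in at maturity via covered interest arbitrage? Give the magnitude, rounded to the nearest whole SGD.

SGD 56,369

T = 1 year.
Keep in KRW, deliver into the forward: 2,700,000,000·1.043200·0.0010087 = SGD 2,841,144.77.
Swap to SGD now, deposit: 2,700,000,000·0.0010223·1.008900 = SGD 2,784,775.87.
The quoted forward overvalues KRW, so borrow SGD, buy KRW at spot, deposit the KRW at 4.32%, and sell the proceeds forward at 0.0010087.
The gap between the two covered legs is SGD 56,369.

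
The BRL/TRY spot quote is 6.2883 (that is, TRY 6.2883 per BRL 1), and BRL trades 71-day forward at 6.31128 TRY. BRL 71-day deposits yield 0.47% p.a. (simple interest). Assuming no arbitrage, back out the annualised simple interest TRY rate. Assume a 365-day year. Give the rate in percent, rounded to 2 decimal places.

2.35%

T = 71/365 years.
F/S = 6.31128/6.2883 = 1.0036544 = (growth of TRY) / (growth of BRL).
The BRL side grows by 1 + 0.0047×71/365 = 1.0009142.
Hence g_TRY = 1.0045719.
r = (1.0045719 − 1)/(71/365) = 0.023503 → 2.35%.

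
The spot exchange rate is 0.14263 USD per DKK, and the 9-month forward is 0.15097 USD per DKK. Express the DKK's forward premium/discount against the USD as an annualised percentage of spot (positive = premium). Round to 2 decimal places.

T = 9/12 years.
DKK trades forward at +5.84730% vs spot over the period.
×(1/T) gives 7.80% p.a.

+7.80%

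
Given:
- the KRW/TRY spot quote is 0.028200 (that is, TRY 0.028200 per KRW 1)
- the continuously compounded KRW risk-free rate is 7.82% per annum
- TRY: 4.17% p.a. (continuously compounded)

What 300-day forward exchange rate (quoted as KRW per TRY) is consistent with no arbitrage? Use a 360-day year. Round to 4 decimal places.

36.5562

T = 300/360 years.
TRY growth factor: e^(0.0417×300/360) = 1.03536084.
Growth of 1 KRW over T: e^(0.0782×300/360) = 1.0673369.
So F = 0.0282 × 1.03536084 / 1.0673369 = 0.027355164 (TRY/KRW).
Invert for KRW per TRY: 1 / 0.027355164 = 36.5562.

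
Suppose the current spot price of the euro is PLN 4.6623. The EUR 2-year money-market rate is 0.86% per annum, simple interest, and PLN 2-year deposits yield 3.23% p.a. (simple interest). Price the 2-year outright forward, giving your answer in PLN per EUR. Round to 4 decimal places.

4.8796

T = 2 years.
PLN growth factor: 1 + 0.0323×2 = 1.064600.
EUR accumulates by 1 + 0.0086×2 = 1.017200.
CIP: F = S · (grow PLN)/(grow EUR) = 4.6623 × 1.064600/1.017200 = 4.879556 PLN per EUR.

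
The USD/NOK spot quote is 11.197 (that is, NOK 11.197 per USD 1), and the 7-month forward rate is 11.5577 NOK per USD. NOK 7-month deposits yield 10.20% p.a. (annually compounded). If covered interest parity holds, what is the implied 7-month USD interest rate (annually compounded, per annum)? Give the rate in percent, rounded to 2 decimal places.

4.37%

T = 7/12 years.
By CIP, F/S equals the NOK-to-USD growth ratio: 11.5577/11.197 = 1.0322140.
The NOK side grows by (1 + 0.1020)^(7/12) = 1.058293.
That pins the USD growth at 1.0252651.
Annualise: 1.0252651^(12/7) − 1 = 0.043701 = 4.37%.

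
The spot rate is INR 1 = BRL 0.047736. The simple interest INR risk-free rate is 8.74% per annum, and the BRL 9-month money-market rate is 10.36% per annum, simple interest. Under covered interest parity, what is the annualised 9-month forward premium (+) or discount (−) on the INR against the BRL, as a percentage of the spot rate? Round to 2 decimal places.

T = 9/12 years.
No-arbitrage forward: 0.047736 × 1.077700 / 1.065550 = 0.048280313 BRL/INR.
(F − S)/S ÷ T = (0.048280313 − 0.047736)/0.047736/(9/12) = 0.015203 → 1.52%.

+1.52%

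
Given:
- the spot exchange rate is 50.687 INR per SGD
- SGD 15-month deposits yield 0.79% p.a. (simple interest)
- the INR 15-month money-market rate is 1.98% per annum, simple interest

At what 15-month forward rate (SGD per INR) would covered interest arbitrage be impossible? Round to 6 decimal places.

0.019443

T = 15/12 years.
INR accumulates by 1 + 0.0198×15/12 = 1.024750.
SGD growth factor: 1 + 0.0079×15/12 = 1.009875.
CIP: F = S · (grow INR)/(grow SGD) = 50.687 × 1.024750/1.009875 = 51.43360 INR per SGD.
Quoted the other way: 1/51.43360 = 0.019443 SGD per INR.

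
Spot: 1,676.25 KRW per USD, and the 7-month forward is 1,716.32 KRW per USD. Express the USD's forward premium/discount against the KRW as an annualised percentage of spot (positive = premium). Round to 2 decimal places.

+4.10%

T = 7/12 years.
USD trades forward at +2.39045% vs spot over the period.
Per annum: 0.0239045 / (7/12) = 0.040979 = 4.10%.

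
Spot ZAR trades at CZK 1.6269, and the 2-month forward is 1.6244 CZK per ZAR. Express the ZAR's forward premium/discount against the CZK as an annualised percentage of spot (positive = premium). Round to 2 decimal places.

-0.92%

T = 2/12 years.
ZAR trades forward at -0.15367% vs spot over the period.
×(1/T) gives -0.92% p.a.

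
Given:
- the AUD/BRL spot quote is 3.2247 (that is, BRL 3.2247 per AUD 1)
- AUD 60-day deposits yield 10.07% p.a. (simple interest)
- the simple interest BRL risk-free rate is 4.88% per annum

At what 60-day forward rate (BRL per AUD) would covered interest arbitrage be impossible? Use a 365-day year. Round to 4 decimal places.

3.1976

T = 60/365 years.
BRL accumulates by 1 + 0.0488×60/365 = 1.0080219.
AUD growth factor: 1 + 0.1007×60/365 = 1.0165534.
Forward (BRL per AUD) = 3.2247 × 1.0080219 / 1.0165534 = 3.197636.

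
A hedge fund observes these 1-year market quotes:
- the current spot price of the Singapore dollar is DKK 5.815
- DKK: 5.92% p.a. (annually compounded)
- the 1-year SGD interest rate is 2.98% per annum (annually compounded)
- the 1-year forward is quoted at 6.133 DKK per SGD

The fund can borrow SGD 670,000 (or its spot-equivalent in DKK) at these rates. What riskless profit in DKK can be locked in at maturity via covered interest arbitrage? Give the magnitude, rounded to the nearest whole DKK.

DKK 104,865

T = 1 year.
Invest the SGD and cover forward: 670,000 × 1.029800 × 6.133 = DKK 4,231,561.48.
Convert at spot and invest in DKK: 670,000 × 5.815 × 1.059200 = DKK 4,126,696.16.
The quoted forward overvalues SGD, so borrow DKK, buy SGD at spot, deposit the SGD at 2.98%, and sell the proceeds forward at 6.133.
The gap between the two covered legs is DKK 104,865.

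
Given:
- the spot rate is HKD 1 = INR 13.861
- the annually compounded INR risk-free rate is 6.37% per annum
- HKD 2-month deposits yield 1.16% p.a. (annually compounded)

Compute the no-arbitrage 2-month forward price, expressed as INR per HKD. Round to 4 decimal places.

T = 2/12 years.
Growth of 1 INR over T: (1 + 0.0637)^(2/12) = 1.01034538.
HKD accumulates by (1 + 0.0116)^(2/12) = 1.00192405.
So F = 13.861 × 1.01034538 / 1.00192405 = 13.977504 (INR/HKD).

13.9775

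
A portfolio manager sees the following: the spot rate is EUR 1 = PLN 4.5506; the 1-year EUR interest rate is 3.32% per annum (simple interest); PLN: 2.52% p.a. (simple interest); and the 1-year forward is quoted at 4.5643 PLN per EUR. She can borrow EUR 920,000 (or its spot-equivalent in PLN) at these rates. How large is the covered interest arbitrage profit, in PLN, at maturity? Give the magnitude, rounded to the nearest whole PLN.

PLN 46,515

T = 1 year.
Keep in EUR, deliver into the forward: 920,000·1.033200·4.5643 = PLN 4,338,567.98.
Swap to PLN now, deposit: 920,000·4.5506·1.025200 = PLN 4,292,053.11.
The quoted forward overvalues EUR, so borrow PLN, buy EUR at spot, deposit the EUR at 3.32%, and sell the proceeds forward at 4.5643.
Arbitrage profit = |4,338,567.98 − 4,292,053.11| = PLN 46,515.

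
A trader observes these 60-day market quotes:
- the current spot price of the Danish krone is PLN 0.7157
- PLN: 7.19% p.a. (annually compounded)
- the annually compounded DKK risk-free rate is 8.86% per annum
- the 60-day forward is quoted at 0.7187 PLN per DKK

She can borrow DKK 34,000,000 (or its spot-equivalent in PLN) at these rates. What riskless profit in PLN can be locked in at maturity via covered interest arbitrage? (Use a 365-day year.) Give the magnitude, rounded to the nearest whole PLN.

T = 60/365 years.
Route A — deposit DKK, sell forward: 34,000,000 × 1.0140527506 × 0.7187 = PLN 24,779,190.20.
Route B — convert at spot, deposit PLN: 34,000,000 × 0.7157 × 1.0114789905 = PLN 24,613,127.46.
The quoted forward overvalues DKK, so borrow PLN, buy DKK at spot, deposit the DKK at 8.86%, and sell the proceeds forward at 0.7187.
Arbitrage profit = |24,779,190.20 − 24,613,127.46| = PLN 166,063.

PLN 166,063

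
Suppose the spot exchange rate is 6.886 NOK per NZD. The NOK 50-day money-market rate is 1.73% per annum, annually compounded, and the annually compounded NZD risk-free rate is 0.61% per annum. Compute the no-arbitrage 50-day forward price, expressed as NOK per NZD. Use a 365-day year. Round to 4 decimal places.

6.8965

T = 50/365 years.
Growth of 1 NOK over T: (1 + 0.0173)^(50/365) = 1.0023524.
NZD growth factor: (1 + 0.0061)^(50/365) = 1.0008334.
CIP: F = S · (grow NOK)/(grow NZD) = 6.886 × 1.0023524/1.0008334 = 6.896451 NOK per NZD.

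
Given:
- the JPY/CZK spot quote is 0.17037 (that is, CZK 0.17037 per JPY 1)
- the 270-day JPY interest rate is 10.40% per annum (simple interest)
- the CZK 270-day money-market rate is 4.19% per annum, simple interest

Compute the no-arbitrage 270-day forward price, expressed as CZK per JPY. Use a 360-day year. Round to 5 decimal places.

0.16301

T = 270/360 years.
Growth of 1 CZK over T: 1 + 0.0419×270/360 = 1.031425.
JPY growth factor: 1 + 0.1040×270/360 = 1.078000.
CIP: F = S · (grow CZK)/(grow JPY) = 0.17037 × 1.031425/1.078000 = 0.1630092 CZK per JPY.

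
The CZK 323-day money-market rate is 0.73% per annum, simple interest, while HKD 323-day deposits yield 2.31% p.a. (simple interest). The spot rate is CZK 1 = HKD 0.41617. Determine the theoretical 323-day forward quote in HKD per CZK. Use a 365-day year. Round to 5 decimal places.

0.42195

T = 323/365 years.
HKD accumulates by 1 + 0.0231×323/365 = 1.0204419.
Growth of 1 CZK over T: 1 + 0.0073×323/365 = 1.006460.
CIP: F = S · (grow HKD)/(grow CZK) = 0.41617 × 1.0204419/1.006460 = 0.4219515 HKD per CZK.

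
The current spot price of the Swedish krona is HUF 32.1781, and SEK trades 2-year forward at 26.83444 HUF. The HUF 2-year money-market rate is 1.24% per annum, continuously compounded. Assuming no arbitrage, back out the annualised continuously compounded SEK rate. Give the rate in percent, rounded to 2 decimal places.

T = 2 years.
By CIP, F/S equals the HUF-to-SEK growth ratio: 26.83444/32.1781 = 0.8339349.
The HUF side grows by e^(0.0124×2) = 1.0251101.
That pins the SEK growth at 1.2292448.
Take logs: ln 1.2292448 / 2 = 0.103200, so 10.32%.

10.32%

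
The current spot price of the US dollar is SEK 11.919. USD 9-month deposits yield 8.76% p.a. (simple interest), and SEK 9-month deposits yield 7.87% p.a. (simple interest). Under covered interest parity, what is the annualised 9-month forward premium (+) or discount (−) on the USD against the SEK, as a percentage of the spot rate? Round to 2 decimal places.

T = 9/12 years.
F = S · g_SEK/g_USD = 11.919 × 1.059025/1.065700 = 11.844345.
(F − S)/S ÷ T = (11.844345 − 11.919)/11.919/(9/12) = -0.008351 → -0.84%.

-0.84%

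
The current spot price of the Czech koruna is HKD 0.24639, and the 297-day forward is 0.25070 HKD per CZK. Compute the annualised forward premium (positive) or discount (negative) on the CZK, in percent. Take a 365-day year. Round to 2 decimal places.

+2.15%

T = 297/365 years.
CZK trades forward at +1.74926% vs spot over the period.
Annualise by dividing by T: 0.0174926 / (297/365) = 0.021498 → 2.15%.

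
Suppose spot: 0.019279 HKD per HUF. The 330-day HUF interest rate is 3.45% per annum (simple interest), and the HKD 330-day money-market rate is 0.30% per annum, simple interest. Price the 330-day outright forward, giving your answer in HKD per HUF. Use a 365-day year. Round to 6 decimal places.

0.018747

T = 330/365 years.
HKD accumulates by 1 + 0.0030×330/365 = 1.0027123.
HUF growth factor: 1 + 0.0345×330/365 = 1.0311918.
CIP: F = S · (grow HKD)/(grow HUF) = 0.019279 × 1.0027123/1.0311918 = 0.01874655 HKD per HUF.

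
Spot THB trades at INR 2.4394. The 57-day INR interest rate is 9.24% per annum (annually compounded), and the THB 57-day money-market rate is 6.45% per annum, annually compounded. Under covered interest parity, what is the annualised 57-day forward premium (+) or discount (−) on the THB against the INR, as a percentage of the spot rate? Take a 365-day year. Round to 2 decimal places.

+2.59%

T = 57/365 years.
CIP forward (INR per THB) = 2.4394 × 1.013897/1.0098089 = 2.4492756.
(F − S)/S ÷ T = (2.4492756 − 2.4394)/2.4394/(57/365) = 0.025924 → 2.59%.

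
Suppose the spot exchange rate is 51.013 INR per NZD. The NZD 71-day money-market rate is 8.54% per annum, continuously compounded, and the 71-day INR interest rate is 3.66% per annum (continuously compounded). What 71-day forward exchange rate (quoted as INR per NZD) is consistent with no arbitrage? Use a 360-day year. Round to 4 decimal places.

T = 71/360 years.
INR growth factor: e^(0.0366×71/360) = 1.00724445.
NZD growth factor: e^(0.0854×71/360) = 1.01698542.
CIP: F = S · (grow INR)/(grow NZD) = 51.013 × 1.00724445/1.01698542 = 50.524383 INR per NZD.

50.5244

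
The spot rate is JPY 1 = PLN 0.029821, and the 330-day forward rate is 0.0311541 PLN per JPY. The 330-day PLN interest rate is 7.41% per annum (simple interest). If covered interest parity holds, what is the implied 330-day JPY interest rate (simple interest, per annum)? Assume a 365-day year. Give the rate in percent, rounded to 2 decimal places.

2.36%

T = 330/365 years.
By CIP, F/S equals the PLN-to-JPY growth ratio: 0.0311541/0.029821 = 1.0447034.
The PLN side grows by 1 + 0.0741×330/365 = 1.0669945.
Hence g_JPY = 1.0213373.
r = (1.0213373 − 1)/(330/365) = 0.023600 → 2.36%.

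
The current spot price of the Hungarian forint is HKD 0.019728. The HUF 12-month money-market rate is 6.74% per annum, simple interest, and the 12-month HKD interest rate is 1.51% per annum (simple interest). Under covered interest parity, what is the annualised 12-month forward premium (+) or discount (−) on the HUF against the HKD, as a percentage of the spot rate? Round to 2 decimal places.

T = 1 year.
F = S · g_HKD/g_HUF = 0.019728 × 1.015100/1.067400 = 0.018761376.
(F − S)/S ÷ T = (0.018761376 − 0.019728)/0.019728/1 = -0.048998 → -4.90%.

-4.90%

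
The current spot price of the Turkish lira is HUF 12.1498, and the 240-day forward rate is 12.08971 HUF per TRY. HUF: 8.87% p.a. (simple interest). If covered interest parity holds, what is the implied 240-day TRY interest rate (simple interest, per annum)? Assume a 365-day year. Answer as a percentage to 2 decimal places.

T = 240/365 years.
F/S = 12.08971/12.1498 = 0.9950542 = (growth of HUF) / (growth of TRY).
HUF growth factor: 1 + 0.0887×240/365 = 1.0583233.
That pins the TRY growth at 1.0635836.
(1.0635836 − 1)/T = 0.096700, i.e. 9.67%.

9.67%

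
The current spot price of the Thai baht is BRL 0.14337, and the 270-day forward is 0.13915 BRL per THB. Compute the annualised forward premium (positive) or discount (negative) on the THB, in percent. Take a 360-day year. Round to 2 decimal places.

-3.92%

T = 270/360 years.
THB trades forward at -2.94343% vs spot over the period.
Per annum: -0.0294343 / (270/360) = -0.039246 = -3.92%.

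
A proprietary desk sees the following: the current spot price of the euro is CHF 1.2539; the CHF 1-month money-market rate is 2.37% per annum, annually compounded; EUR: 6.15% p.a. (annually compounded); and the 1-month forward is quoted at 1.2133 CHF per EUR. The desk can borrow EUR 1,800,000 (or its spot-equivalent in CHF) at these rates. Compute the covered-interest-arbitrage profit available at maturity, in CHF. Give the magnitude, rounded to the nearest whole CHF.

CHF 66,601

T = 1/12 years.
Invest the EUR and cover forward: 1,800,000 × 1.004985972 × 1.2133 = CHF 2,194,829.06.
Convert at spot and invest in CHF: 1,800,000 × 1.2539 × 1.001953866 = CHF 2,261,429.91.
The quoted forward undervalues EUR, so borrow EUR, convert to CHF at spot, deposit the CHF at 2.37%, and buy EUR forward at 1.2133 to cover the loan.
Profit = 2,261,429.91 − 2,194,829.06 = CHF 66,601.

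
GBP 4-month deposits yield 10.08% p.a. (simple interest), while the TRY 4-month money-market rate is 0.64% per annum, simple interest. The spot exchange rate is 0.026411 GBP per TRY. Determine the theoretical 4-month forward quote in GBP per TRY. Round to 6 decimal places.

T = 4/12 years.
GBP accumulates by 1 + 0.1008×4/12 = 1.033600.
TRY growth factor: 1 + 0.0064×4/12 = 1.0021333.
Forward (GBP per TRY) = 0.026411 × 1.033600 / 1.0021333 = 0.02724030.

0.027240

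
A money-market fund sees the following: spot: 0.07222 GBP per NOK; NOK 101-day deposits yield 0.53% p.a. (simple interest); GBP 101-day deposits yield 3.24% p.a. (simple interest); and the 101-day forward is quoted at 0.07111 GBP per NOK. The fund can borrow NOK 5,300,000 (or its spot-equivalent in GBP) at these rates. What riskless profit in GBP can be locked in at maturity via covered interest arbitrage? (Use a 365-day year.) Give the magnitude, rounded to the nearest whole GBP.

GBP 8,762

T = 101/365 years.
Invest the NOK and cover forward: 5,300,000 × 1.00146658 × 0.07111 = GBP 377,435.73.
Convert at spot and invest in GBP: 5,300,000 × 0.07222 × 1.00896548 = GBP 386,197.68.
The quoted forward undervalues NOK, so borrow NOK, convert to GBP at spot, deposit the GBP at 3.24%, and buy NOK forward at 0.07111 to cover the loan.
Profit = 386,197.68 − 377,435.73 = GBP 8,762.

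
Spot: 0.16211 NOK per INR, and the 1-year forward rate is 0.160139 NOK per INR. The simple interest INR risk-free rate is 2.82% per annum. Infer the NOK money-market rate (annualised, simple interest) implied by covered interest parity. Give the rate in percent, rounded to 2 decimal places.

T = 1 year.
CIP gives F = S · g_NOK/g_INR, so g_NOK/g_INR = 0.160139/0.16211 = 0.9878416.
INR growth factor: 1 + 0.0282×1 = 1.028200.
Hence g_NOK = 1.0156987.
r = (1.0156987 − 1)/1 = 0.015699 → 1.57%.

1.57%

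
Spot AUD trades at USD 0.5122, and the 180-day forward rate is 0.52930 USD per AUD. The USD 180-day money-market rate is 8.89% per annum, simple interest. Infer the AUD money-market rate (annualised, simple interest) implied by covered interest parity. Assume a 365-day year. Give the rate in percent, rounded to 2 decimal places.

2.05%

T = 180/365 years.
F/S = 0.5293/0.5122 = 1.0333854 = (growth of USD) / (growth of AUD).
USD growth factor: 1 + 0.0889×180/365 = 1.0438411.
That pins the AUD growth at 1.0101179.
(1.0101179 − 1)/T = 0.020517, i.e. 2.05%.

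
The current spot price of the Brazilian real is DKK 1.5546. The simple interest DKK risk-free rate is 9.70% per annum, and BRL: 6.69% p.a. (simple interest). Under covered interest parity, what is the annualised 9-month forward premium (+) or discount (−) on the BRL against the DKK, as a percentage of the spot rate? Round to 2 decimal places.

+2.87%

T = 9/12 years.
F = S · g_DKK/g_BRL = 1.5546 × 1.072750/1.050175 = 1.5880183.
Annualised premium = (F − S)/S × (1/T) = (1.5880183 − 1.5546)/1.5546 ÷ (9/12) = 2.87%.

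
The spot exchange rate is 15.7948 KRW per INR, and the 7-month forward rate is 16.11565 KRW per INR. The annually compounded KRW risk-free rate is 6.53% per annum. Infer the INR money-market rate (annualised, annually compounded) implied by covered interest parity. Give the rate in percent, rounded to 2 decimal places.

2.92%

T = 7/12 years.
F/S = 16.11565/15.7948 = 1.0203136 = (growth of KRW) / (growth of INR).
The KRW side grows by (1 + 0.0653)^(7/12) = 1.0375888.
That pins the INR growth at 1.0169313.
Annualise: 1.0169313^(12/7) − 1 = 0.029200 = 2.92%.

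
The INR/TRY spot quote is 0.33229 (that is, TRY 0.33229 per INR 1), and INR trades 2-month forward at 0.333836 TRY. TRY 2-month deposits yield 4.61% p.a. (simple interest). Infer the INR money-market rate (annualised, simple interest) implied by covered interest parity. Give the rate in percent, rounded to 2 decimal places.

1.81%

T = 2/12 years.
CIP gives F = S · g_TRY/g_INR, so g_TRY/g_INR = 0.333836/0.33229 = 1.0046526.
The TRY side grows by 1 + 0.0461×2/12 = 1.0076833.
So the INR growth factor = 1.0030167.
r = (1.0030167 − 1)/(2/12) = 0.018100 → 1.81%.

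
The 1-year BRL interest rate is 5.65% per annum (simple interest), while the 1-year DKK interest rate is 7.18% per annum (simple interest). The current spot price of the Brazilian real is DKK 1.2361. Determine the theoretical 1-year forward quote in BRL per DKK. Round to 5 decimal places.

0.79745

T = 1 year.
DKK accumulates by 1 + 0.0718×1 = 1.071800.
BRL growth factor: 1 + 0.0565×1 = 1.056500.
Forward (DKK per BRL) = 1.2361 × 1.071800 / 1.056500 = 1.254001.
Quoted the other way: 1/1.254001 = 0.79745 BRL per DKK.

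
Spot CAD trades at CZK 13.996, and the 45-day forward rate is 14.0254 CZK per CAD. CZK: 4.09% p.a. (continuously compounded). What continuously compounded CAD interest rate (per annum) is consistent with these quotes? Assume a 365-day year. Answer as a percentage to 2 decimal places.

T = 45/365 years.
CIP gives F = S · g_CZK/g_CAD, so g_CZK/g_CAD = 14.0254/13.996 = 1.0021006.
CZK growth factor: e^(0.0409×45/365) = 1.0050552.
That pins the CAD growth at 1.0029484.
r = ln(1.0029484)/(45/365) = 0.023880 → 2.39%.

2.39%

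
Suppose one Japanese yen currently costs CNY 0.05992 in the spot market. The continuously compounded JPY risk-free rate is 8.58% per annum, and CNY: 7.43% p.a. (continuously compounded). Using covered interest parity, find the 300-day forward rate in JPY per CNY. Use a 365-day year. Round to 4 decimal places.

16.8474

T = 300/365 years.
CNY accumulates by e^(0.0743×300/365) = 1.06297172.
JPY accumulates by e^(0.0858×300/365) = 1.07306662.
So F = 0.05992 × 1.06297172 / 1.07306662 = 0.059356301 (CNY/JPY).
Invert for JPY per CNY: 1 / 0.059356301 = 16.8474.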